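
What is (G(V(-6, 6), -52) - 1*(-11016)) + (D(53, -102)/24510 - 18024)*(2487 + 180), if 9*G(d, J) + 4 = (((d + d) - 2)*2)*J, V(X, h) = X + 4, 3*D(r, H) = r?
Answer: -3533772475009/73530 ≈ -4.8059e+7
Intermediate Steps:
D(r, H) = r/3
V(X, h) = 4 + X
G(d, J) = -4/9 + J*(-4 + 4*d)/9 (G(d, J) = -4/9 + ((((d + d) - 2)*2)*J)/9 = -4/9 + (((2*d - 2)*2)*J)/9 = -4/9 + (((-2 + 2*d)*2)*J)/9 = -4/9 + ((-4 + 4*d)*J)/9 = -4/9 + (J*(-4 + 4*d))/9 = -4/9 + J*(-4 + 4*d)/9)
(G(V(-6, 6), -52) - 1*(-11016)) + (D(53, -102)/24510 - 18024)*(2487 + 180) = ((-4/9 - 4/9*(-52) + (4/9)*(-52)*(4 - 6)) - 1*(-11016)) + (((1/3)*53)/24510 - 18024)*(2487 + 180) = ((-4/9 + 208/9 + (4/9)*(-52)*(-2)) + 11016) + ((53/3)*(1/24510) - 18024)*2667 = ((-4/9 + 208/9 + 416/9) + 11016) + (53/73530 - 18024)*2667 = (620/9 + 11016) - 1325304667/73530*2667 = 99764/9 - 1178195848963/24510 = -3533772475009/73530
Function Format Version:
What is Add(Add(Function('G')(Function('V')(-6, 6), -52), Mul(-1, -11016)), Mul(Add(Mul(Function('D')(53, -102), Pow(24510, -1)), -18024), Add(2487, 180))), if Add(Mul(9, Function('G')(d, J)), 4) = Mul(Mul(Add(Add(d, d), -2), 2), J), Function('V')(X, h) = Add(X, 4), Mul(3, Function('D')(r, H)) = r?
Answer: Rational(-3533772475009, 73530) ≈ -4.8059e+7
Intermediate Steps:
Function('D')(r, H) = Mul(Rational(1, 3), r)
Function('V')(X, h) = Add(4, X)
Function('G')(d, J) = Add(Rational(-4, 9), Mul(Rational(1, 9), J, Add(-4, Mul(4, d)))) (Function('G')(d, J) = Add(Rational(-4, 9), Mul(Rational(1, 9), Mul(Mul(Add(Add(d, d), -2), 2), J))) = Add(Rational(-4, 9), Mul(Rational(1, 9), Mul(Mul(Add(Mul(2, d), -2), 2), J))) = Add(Rational(-4, 9), Mul(Rational(1, 9), Mul(Mul(Add(-2, Mul(2, d)), 2), J))) = Add(Rational(-4, 9), Mul(Rational(1, 9), Mul(Add(-4, Mul(4, d)), J))) = Add(Rational(-4, 9), Mul(Rational(1, 9), Mul(J, Add(-4, Mul(4, d))))) = Add(Rational(-4, 9), Mul(Rational(1, 9), J, Add(-4, Mul(4, d)))))
Add(Add(Function('G')(Function('V')(-6, 6), -52), Mul(-1, -11016)), Mul(Add(Mul(Function('D')(53, -102), Pow(24510, -1)), -18024), Add(2487, 180))) = Add(Add(Add(Rational(-4, 9), Mul(Rational(-4, 9), -52), Mul(Rational(4, 9), -52, Add(4, -6))), Mul(-1, -11016)), Mul(Add(Mul(Mul(Rational(1, 3), 53), Pow(24510, -1)), -18024), Add(2487, 180))) = Add(Add(Add(Rational(-4, 9), Rational(208, 9), Mul(Rational(4, 9), -52, -2)), 11016), Mul(Add(Mul(Rational(53, 3), Rational(1, 24510)), -18024), 2667)) = Add(Add(Add(Rational(-4, 9), Rational(208, 9), Rational(416, 9)), 11016), Mul(Add(Rational(53, 73530), -18024), 2667)) = Add(Add(Rational(620, 9), 11016), Mul(Rational(-1325304667, 73530), 2667)) = Add(Rational(99764, 9), Rational(-1178195848963, 24510)) = Rational(-3533772475009, 73530)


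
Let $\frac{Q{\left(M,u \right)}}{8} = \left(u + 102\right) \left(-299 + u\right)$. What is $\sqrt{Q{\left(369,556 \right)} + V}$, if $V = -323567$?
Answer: $\sqrt{1029281} \approx 1014.5$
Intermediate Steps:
$Q{\left(M,u \right)} = 8 \left(-299 + u\right) \left(102 + u\right)$ ($Q{\left(M,u \right)} = 8 \left(u + 102\right) \left(-299 + u\right) = 8 \left(102 + u\right) \left(-299 + u\right) = 8 \left(-299 + u\right) \left(102 + u\right)$)
$\sqrt{Q{\left(369,556 \right)} + V} = \sqrt{\left(-243984 - 876256 + 8 \cdot 556^{2}\right) - 323567} = \sqrt{\left(-243984 - 876256 + 8 \cdot 309136\right) - 323567} = \sqrt{\left(-243984 - 876256 + 2473088\right) - 323567} = \sqrt{1352848 - 323567} = \sqrt{1029281}$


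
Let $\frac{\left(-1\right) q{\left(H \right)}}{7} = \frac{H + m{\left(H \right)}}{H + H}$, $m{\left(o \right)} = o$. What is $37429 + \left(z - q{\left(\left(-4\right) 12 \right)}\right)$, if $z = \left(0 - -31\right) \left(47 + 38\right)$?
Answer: $40071$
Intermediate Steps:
$z = 2635$ ($z = \left(0 + 31\right) 85 = 31 \cdot 85 = 2635$)
$q{\left(H \right)} = -7$ ($q{\left(H \right)} = - 7 \frac{H + H}{H + H} = - 7 \frac{2 H}{2 H} = - 7 \cdot 2 H \frac{1}{2 H} = \left(-7\right) 1 = -7$)
$37429 + \left(z - q{\left(\left(-4\right) 12 \right)}\right) = 37429 + \left(2635 - -7\right) = 37429 + \left(2635 + 7\right) = 37429 + 2642 = 40071$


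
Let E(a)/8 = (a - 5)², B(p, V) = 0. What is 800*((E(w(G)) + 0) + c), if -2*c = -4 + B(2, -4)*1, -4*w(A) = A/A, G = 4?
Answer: 178000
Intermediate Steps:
w(A) = -¼ (w(A) = -A/(4*A) = -¼*1 = -¼)
c = 2 (c = -(-4 + 0*1)/2 = -(-4 + 0)/2 = -½*(-4) = 2)
E(a) = 8*(-5 + a)² (E(a) = 8*(a - 5)² = 8*(-5 + a)²)
800*((E(w(G)) + 0) + c) = 800*((8*(-5 - ¼)² + 0) + 2) = 800*((8*(-21/4)² + 0) + 2) = 800*((8*(441/16) + 0) + 2) = 800*((441/2 + 0) + 2) = 800*(441/2 + 2) = 800*(445/2) = 178000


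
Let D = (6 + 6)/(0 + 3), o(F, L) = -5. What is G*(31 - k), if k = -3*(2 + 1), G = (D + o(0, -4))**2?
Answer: 40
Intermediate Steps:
D = 4 (D = 12/3 = 12*(1/3) = 4)
G = 1 (G = (4 - 5)**2 = (-1)**2 = 1)
k = -9 (k = -3*3 = -9)
G*(31 - k) = 1*(31 - 1*(-9)) = 1*(31 + 9) = 1*40 = 40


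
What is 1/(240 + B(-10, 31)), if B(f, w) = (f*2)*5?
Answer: 1/140 ≈ 0.0071429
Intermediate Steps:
B(f, w) = 10*f (B(f, w) = (2*f)*5 = 10*f)
1/(240 + B(-10, 31)) = 1/(240 + 10*(-10)) = 1/(240 - 100) = 1/140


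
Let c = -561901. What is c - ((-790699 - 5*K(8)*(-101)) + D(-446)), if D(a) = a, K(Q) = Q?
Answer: 225204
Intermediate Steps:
c - ((-790699 - 5*K(8)*(-101)) + D(-446)) = -561901 - ((-790699 - 5*8*(-101)) - 446) = -561901 - ((-790699 - 40*(-101)) - 446) = -561901 - ((-790699 + 4040) - 446) = -561901 - (-786659 - 446) = -561901 - 1*(-787105) = -561901 + 787105 = 225204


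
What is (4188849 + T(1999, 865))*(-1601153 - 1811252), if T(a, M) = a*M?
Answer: -20194558191520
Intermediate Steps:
T(a, M) = M*a
(4188849 + T(1999, 865))*(-1601153 - 1811252) = (4188849 + 865*1999)*(-1601153 - 1811252) = (4188849 + 1729135)*(-3412405) = 5917984*(-3412405) = -20194558191520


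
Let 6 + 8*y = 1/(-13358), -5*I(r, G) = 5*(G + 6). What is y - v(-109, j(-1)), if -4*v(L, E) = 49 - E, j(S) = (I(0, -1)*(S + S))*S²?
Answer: 961775/106864 ≈ 9.0000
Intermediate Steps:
I(r, G) = -6 - G (I(r, G) = -(G + 6) = -(6 + G) = -(30 + 5*G)/5 = -6 - G)
j(S) = -10*S³ (j(S) = ((-6 - 1*(-1))*(S + S))*S² = ((-6 + 1)*(2*S))*S² = (-10*S)*S² = -10*S³)
v(L, E) = -49/4 + E/4 (v(L, E) = -(49 - E)/4 = -49/4 + E/4)
y = -80149/106864 (y = -¾ + (⅛)/(-13358) = -¾ + (⅛)*(-1/13358) = -¾ - 1/106864 = -80149/106864 ≈ -0.75001)
y - v(-109, j(-1)) = -80149/106864 - (-49/4 + (-10*(-1)³)/4) = -80149/106864 - (-49/4 + (-10*(-1))/4) = -80149/106864 - (-49/4 + (¼)*10) = -80149/106864 - (-49/4 + 5/2) = -80149/106864 - 1*(-39/4) = -80149/106864 + 39/4 = 961775/106864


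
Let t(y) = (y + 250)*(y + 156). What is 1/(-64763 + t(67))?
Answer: 1/5928 ≈ 0.00016869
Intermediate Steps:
t(y) = (156 + y)*(250 + y) (t(y) = (250 + y)*(156 + y) = (156 + y)*(250 + y))
1/(-64763 + t(67)) = 1/(-64763 + (39000 + 67² + 406*67)) = 1/(-64763 + (39000 + 4489 + 27202)) = 1/(-64763 + 70691) = 1/5928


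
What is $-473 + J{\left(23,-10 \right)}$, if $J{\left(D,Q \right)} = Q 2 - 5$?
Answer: $-498$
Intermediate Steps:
$J{\left(D,Q \right)} = -5 + 2 Q$ ($J{\left(D,Q \right)} = 2 Q - 5 = -5 + 2 Q$)
$-473 + J{\left(23,-10 \right)} = -473 + \left(-5 + 2 \left(-10\right)\right) = -473 - 25 = -498$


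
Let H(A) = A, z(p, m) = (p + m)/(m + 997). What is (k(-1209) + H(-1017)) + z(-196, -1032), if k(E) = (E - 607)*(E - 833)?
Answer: 129755153/35 ≈ 3.7073e+6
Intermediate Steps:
z(p, m) = (m + p)/(997 + m)
k(E) = (-833 + E)*(-607 + E) (k(E) = (-607 + E)*(-833 + E) = (-833 + E)*(-607 + E))
(k(-1209) + H(-1017)) + z(-196, -1032) = ((505631 + (-1209)² - 1440*(-1209)) - 1017) + (-1032 - 196)/(997 - 1032) = ((505631 + 1461681 + 1740960) - 1017) - 1228/(-35) = (3708272 - 1017) - 1/35*(-1228) = 3707255 + 1228/35 = 129755153/35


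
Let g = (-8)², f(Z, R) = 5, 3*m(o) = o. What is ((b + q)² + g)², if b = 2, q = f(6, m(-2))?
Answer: 12769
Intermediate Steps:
m(o) = o/3
q = 5
g = 64
((b + q)² + g)² = ((2 + 5)² + 64)² = (7² + 64)² = (49 + 64)² = 113² = 12769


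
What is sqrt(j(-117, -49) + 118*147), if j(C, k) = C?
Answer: sqrt(17229) ≈ 131.26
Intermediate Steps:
sqrt(j(-117, -49) + 118*147) = sqrt(-117 + 118*147) = sqrt(-117 + 17346) = sqrt(17229)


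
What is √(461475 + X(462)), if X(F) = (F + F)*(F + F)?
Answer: 3*√146139 ≈ 1146.8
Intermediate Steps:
X(F) = 4*F² (X(F) = (2*F)*(2*F) = 4*F²)
√(461475 + X(462)) = √(461475 + 4*462²) = √(461475 + 4*213444) = √(461475 + 853776) = √1315251 = 3*√146139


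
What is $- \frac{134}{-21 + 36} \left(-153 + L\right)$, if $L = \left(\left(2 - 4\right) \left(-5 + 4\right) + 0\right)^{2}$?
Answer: $\frac{19966}{15} \approx 1331.1$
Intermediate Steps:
$L = 4$ ($L = \left(\left(-2\right) \left(-1\right) + 0\right)^{2} = \left(2 + 0\right)^{2} = 2^{2} = 4$)
$- \frac{134}{-21 + 36} \left(-153 + L\right) = - \frac{134}{-21 + 36} \left(-153 + 4\right) = - \frac{134}{15} \left(-149\right) = \left(-134\right) \frac{1}{15} \left(-149\right) = \left(- \frac{134}{15}\right) \left(-149\right) = \frac{19966}{15}$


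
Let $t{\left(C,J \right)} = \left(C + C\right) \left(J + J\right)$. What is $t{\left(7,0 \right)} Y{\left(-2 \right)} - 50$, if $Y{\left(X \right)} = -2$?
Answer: $-50$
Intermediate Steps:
$t{\left(C,J \right)} = 4 C J$ ($t{\left(C,J \right)} = 2 C 2 J = 4 C J$)
$t{\left(7,0 \right)} Y{\left(-2 \right)} - 50 = 4 \cdot 7 \cdot 0 \left(-2\right) - 50 = 0 \left(-2\right) - 50 = 0 - 50 = -50$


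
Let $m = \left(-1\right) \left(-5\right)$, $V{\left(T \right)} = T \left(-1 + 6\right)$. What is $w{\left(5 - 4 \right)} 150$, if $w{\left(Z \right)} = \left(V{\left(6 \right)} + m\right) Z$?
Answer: $5250$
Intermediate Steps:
$V{\left(T \right)} = 5 T$ ($V{\left(T \right)} = T 5 = 5 T$)
$m = 5$
$w{\left(Z \right)} = 35 Z$ ($w{\left(Z \right)} = \left(5 \cdot 6 + 5\right) Z = \left(30 + 5\right) Z = 35 Z$)
$w{\left(5 - 4 \right)} 150 = 35 \left(5 - 4\right) 150 = 35 \cdot 1 \cdot 150 = 35 \cdot 150 = 5250$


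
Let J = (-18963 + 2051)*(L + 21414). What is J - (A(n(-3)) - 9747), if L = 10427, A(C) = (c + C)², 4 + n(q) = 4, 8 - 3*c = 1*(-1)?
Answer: -538485254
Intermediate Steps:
c = 3 (c = 8/3 - (-1)/3 = 8/3 - ⅓*(-1) = 8/3 + ⅓ = 3)
n(q) = 0 (n(q) = -4 + 4 = 0)
A(C) = (3 + C)²
J = -538494992 (J = (-18963 + 2051)*(10427 + 21414) = -16912*31841 = -538494992)
J - (A(n(-3)) - 9747) = -538494992 - ((3 + 0)² - 9747) = -538494992 - (3² - 9747) = -538494992 - (9 - 9747) = -538494992 - 1*(-9738) = -538494992 + 9738 = -538485254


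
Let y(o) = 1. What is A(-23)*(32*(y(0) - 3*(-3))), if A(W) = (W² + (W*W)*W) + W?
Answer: -3731520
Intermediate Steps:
A(W) = W + W² + W³ (A(W) = (W² + W²*W) + W = (W² + W³) + W = W + W² + W³)
A(-23)*(32*(y(0) - 3*(-3))) = (-23*(1 - 23 + (-23)²))*(32*(1 - 3*(-3))) = (-23*(1 - 23 + 529))*(32*(1 + 9)) = (-23*507)*(32*10) = -11661*320 = -3731520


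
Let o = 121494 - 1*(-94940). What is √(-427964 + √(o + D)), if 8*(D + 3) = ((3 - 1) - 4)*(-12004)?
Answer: √(-427964 + 2*√54858) ≈ 653.83*I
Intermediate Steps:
o = 216434 (o = 121494 + 94940 = 216434)
D = 2998 (D = -3 + (((3 - 1) - 4)*(-12004))/8 = -3 + ((2 - 4)*(-12004))/8 = -3 + (-2*(-12004))/8 = -3 + (⅛)*24008 = -3 + 3001 = 2998)
√(-427964 + √(o + D)) = √(-427964 + √(216434 + 2998)) = √(-427964 + √219432) = √(-427964 + 2*√54858)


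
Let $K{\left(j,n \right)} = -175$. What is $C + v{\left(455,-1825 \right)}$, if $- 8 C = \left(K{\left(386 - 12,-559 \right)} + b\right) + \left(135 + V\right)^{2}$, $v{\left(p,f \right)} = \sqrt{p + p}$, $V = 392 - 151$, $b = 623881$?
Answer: $- \frac{382541}{4} + \sqrt{910} \approx -95605.0$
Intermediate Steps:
$V = 241$
$v{\left(p,f \right)} = \sqrt{2} \sqrt{p}$ ($v{\left(p,f \right)} = \sqrt{2 p} = \sqrt{2} \sqrt{p}$)
$C = - \frac{382541}{4}$ ($C = - \frac{\left(-175 + 623881\right) + \left(135 + 241\right)^{2}}{8} = - \frac{623706 + 376^{2}}{8} = - \frac{623706 + 141376}{8} = \left(- \frac{1}{8}\right) 765082 = - \frac{382541}{4} \approx -95635.0$)
$C + v{\left(455,-1825 \right)} = - \frac{382541}{4} + \sqrt{2} \sqrt{455} = - \frac{382541}{4} + \sqrt{910}$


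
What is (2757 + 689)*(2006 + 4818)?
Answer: 23515504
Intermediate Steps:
(2757 + 689)*(2006 + 4818) = 3446*6824 = 23515504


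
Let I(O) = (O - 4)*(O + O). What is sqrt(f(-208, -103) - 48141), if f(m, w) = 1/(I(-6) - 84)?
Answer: 5*I*sqrt(69323)/6 ≈ 219.41*I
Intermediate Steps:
I(O) = 2*O*(-4 + O) (I(O) = (-4 + O)*(2*O) = 2*O*(-4 + O))
f(m, w) = 1/36 (f(m, w) = 1/(2*(-6)*(-4 - 6) - 84) = 1/(2*(-6)*(-10) - 84) = 1/(120 - 84) = 1/36)
sqrt(f(-208, -103) - 48141) = sqrt(1/36 - 48141) = sqrt(-1733075/36) = 5*I*sqrt(69323)/6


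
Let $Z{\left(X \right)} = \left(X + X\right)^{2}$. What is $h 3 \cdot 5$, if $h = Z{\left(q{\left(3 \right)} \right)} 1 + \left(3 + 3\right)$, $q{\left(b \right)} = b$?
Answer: $630$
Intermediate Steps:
$Z{\left(X \right)} = 4 X^{2}$ ($Z{\left(X \right)} = \left(2 X\right)^{2} = 4 X^{2}$)
$h = 42$ ($h = 4 \cdot 3^{2} \cdot 1 + \left(3 + 3\right) = 4 \cdot 9 \cdot 1 + 6 = 36 \cdot 1 + 6 = 36 + 6 = 42$)
$h 3 \cdot 5 = 42 \cdot 3 \cdot 5 = 126 \cdot 5 = 630$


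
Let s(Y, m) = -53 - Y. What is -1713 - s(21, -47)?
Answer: -1639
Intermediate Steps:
-1713 - s(21, -47) = -1713 - (-53 - 1*21) = -1713 - (-53 - 21) = -1713 - 1*(-74) = -1713 + 74 = -1639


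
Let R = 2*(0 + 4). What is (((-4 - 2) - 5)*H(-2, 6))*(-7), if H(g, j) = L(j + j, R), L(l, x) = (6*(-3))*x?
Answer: -11088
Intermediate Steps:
R = 8 (R = 2*4 = 8)
L(l, x) = -18*x
H(g, j) = -144 (H(g, j) = -18*8 = -144)
(((-4 - 2) - 5)*H(-2, 6))*(-7) = (((-4 - 2) - 5)*(-144))*(-7) = ((-6 - 5)*(-144))*(-7) = -11*(-144)*(-7) = 1584*(-7) = -11088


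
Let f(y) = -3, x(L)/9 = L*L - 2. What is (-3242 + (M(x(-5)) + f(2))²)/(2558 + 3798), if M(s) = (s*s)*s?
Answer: 39336143832179/3178 ≈ 1.2378e+10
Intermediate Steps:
x(L) = -18 + 9*L² (x(L) = 9*(L*L - 2) = 9*(L² - 2) = 9*(-2 + L²) = -18 + 9*L²)
M(s) = s³ (M(s) = s²*s = s³)
(-3242 + (M(x(-5)) + f(2))²)/(2558 + 3798) = (-3242 + ((-18 + 9*(-5)²)³ - 3)²)/(2558 + 3798) = (-3242 + ((-18 + 9*25)³ - 3)²)/6356 = (-3242 + ((-18 + 225)³ - 3)²)*(1/6356) = (-3242 + (207³ - 3)²)*(1/6356) = (-3242 + (8869743 - 3)²)*(1/6356) = (-3242 + 8869740²)*(1/6356) = (-3242 + 78672287667600)*(1/6356) = 78672287664358*(1/6356) = 39336143832179/3178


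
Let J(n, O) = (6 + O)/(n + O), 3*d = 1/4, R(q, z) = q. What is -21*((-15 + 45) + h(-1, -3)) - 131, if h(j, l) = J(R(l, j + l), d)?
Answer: -3586/5 ≈ -717.20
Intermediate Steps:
d = 1/12 (d = (1/4)/3 = (1*(1/4))/3 = (1/3)*(1/4) = 1/12 ≈ 0.083333)
J(n, O) = (6 + O)/(O + n)
h(j, l) = 73/(12*(1/12 + l)) (h(j, l) = (6 + 1/12)/(1/12 + l) = (73/12)/(1/12 + l) = 73/(12*(1/12 + l)))
-21*((-15 + 45) + h(-1, -3)) - 131 = -21*((-15 + 45) + 73/(1 + 12*(-3))) - 131 = -21*(30 + 73/(1 - 36)) - 131 = -21*(30 + 73/(-35)) - 131 = -21*(30 + 73*(-1/35)) - 131 = -21*(30 - 73/35) - 131 = -21*977/35 - 131 = -2931/5 - 131 = -3586/5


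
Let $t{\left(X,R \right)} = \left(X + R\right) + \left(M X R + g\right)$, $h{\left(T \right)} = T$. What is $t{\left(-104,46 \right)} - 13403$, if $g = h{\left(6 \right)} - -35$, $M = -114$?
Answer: $531956$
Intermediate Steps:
$g = 41$ ($g = 6 - -35 = 6 + 35 = 41$)
$t{\left(X,R \right)} = 41 + R + X - 114 R X$ ($t{\left(X,R \right)} = \left(X + R\right) + \left(- 114 X R + 41\right) = \left(R + X\right) - \left(-41 + 114 R X\right) = 41 + R + X - 114 R X$)
$t{\left(-104,46 \right)} - 13403 = \left(41 + 46 - 104 - 5244 \left(-104\right)\right) - 13403 = \left(41 + 46 - 104 + 545376\right) - 13403 = 545359 - 13403 = 531956$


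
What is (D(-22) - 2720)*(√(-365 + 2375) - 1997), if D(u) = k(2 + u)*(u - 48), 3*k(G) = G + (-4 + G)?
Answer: 10144760/3 - 5080*√2010/3 ≈ 3.3057e+6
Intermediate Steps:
k(G) = -4/3 + 2*G/3 (k(G) = (G + (-4 + G))/3 = (-4 + 2*G)/3 = -4/3 + 2*G/3)
D(u) = 2*u*(-48 + u)/3 (D(u) = (-4/3 + 2*(2 + u)/3)*(u - 48) = (-4/3 + (4/3 + 2*u/3))*(-48 + u) = (2*u/3)*(-48 + u) = 2*u*(-48 + u)/3)
(D(-22) - 2720)*(√(-365 + 2375) - 1997) = ((⅔)*(-22)*(-48 - 22) - 2720)*(√(-365 + 2375) - 1997) = ((⅔)*(-22)*(-70) - 2720)*(√2010 - 1997) = (3080/3 - 2720)*(-1997 + √2010) = -5080*(-1997 + √2010)/3 = 10144760/3 - 5080*√2010/3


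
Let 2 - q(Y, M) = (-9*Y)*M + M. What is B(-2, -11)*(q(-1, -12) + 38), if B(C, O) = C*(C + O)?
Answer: 4160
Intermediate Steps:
q(Y, M) = 2 - M + 9*M*Y (q(Y, M) = 2 - ((-9*Y)*M + M) = 2 - (-9*M*Y + M) = 2 - (M - 9*M*Y) = 2 + (-M + 9*M*Y) = 2 - M + 9*M*Y)
B(-2, -11)*(q(-1, -12) + 38) = (-2*(-2 - 11))*((2 - 1*(-12) + 9*(-12)*(-1)) + 38) = (-2*(-13))*((2 + 12 + 108) + 38) = 26*(122 + 38) = 26*160 = 4160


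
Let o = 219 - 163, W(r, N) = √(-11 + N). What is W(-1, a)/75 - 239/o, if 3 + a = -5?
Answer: -239/56 + I*√19/75 ≈ -4.2679 + 0.058119*I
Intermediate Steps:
a = -8 (a = -3 - 5 = -8)
o = 56
W(-1, a)/75 - 239/o = √(-11 - 8)/75 - 239/56 = √(-19)*(1/75) - 239*1/56 = (I*√19)*(1/75) - 239/56 = I*√19/75 - 239/56 = -239/56 + I*√19/75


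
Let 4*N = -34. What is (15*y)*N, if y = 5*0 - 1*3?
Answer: 765/2 ≈ 382.50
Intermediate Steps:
N = -17/2 (N = (1/4)*(-34) = -17/2 ≈ -8.5000)
y = -3 (y = 0 - 3 = -3)
(15*y)*N = (15*(-3))*(-17/2) = -45*(-17/2) = 765/2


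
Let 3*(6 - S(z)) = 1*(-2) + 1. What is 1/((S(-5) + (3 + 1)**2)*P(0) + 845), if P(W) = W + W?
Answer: 1/845 ≈ 0.0011834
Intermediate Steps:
P(W) = 2*W
S(z) = 19/3 (S(z) = 6 - (1*(-2) + 1)/3 = 6 - (-2 + 1)/3 = 6 - 1/3*(-1) = 6 + 1/3 = 19/3)
1/((S(-5) + (3 + 1)**2)*P(0) + 845) = 1/((19/3 + (3 + 1)**2)*(2*0) + 845) = 1/((19/3 + 4**2)*0 + 845) = 1/((19/3 + 16)*0 + 845) = 1/((67/3)*0 + 845) = 1/(0 + 845) = 1/845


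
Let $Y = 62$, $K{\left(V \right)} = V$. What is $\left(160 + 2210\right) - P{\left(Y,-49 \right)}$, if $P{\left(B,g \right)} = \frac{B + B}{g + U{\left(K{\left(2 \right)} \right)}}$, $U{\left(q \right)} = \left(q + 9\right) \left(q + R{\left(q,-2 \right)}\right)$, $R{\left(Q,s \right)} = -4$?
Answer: $\frac{168394}{71} \approx 2371.7$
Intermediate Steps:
$U{\left(q \right)} = \left(-4 + q\right) \left(9 + q\right)$ ($U{\left(q \right)} = \left(q + 9\right) \left(q - 4\right) = \left(9 + q\right) \left(-4 + q\right) = \left(-4 + q\right) \left(9 + q\right)$)
$P{\left(B,g \right)} = \frac{2 B}{-22 + g}$ ($P{\left(B,g \right)} = \frac{B + B}{g + \left(-36 + 2^{2} + 5 \cdot 2\right)} = \frac{2 B}{g + \left(-36 + 4 + 10\right)} = \frac{2 B}{g - 22} = \frac{2 B}{-22 + g}$)
$\left(160 + 2210\right) - P{\left(Y,-49 \right)} = \left(160 + 2210\right) - 2 \cdot 62 \frac{1}{-22 - 49} = 2370 - 2 \cdot 62 \frac{1}{-71} = 2370 - 2 \cdot 62 \left(- \frac{1}{71}\right) = 2370 - - \frac{124}{71} = 2370 + \frac{124}{71} = \frac{168394}{71}$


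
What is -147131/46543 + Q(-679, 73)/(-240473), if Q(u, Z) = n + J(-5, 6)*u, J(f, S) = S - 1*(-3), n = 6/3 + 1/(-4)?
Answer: -140386760561/44769339356 ≈ -3.1358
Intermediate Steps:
n = 7/4 (n = 6*(⅓) + 1*(-¼) = 2 - ¼ = 7/4 ≈ 1.7500)
J(f, S) = 3 + S (J(f, S) = S + 3 = 3 + S)
Q(u, Z) = 7/4 + 9*u (Q(u, Z) = 7/4 + (3 + 6)*u = 7/4 + 9*u)
-147131/46543 + Q(-679, 73)/(-240473) = -147131/46543 + (7/4 + 9*(-679))/(-240473) = -147131*1/46543 + (7/4 - 6111)*(-1/240473) = -147131/46543 - 24437/4*(-1/240473) = -147131/46543 + 24437/961892 = -140386760561/44769339356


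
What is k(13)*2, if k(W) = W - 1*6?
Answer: 14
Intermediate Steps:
k(W) = -6 + W (k(W) = W - 6 = -6 + W)
k(13)*2 = (-6 + 13)*2 = 7*2 = 14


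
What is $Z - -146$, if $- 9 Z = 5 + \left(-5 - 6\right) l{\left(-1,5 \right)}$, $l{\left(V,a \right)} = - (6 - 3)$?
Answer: $\frac{1276}{9} \approx 141.78$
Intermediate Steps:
$l{\left(V,a \right)} = -3$ ($l{\left(V,a \right)} = \left(-1\right) 3 = -3$)
$Z = - \frac{38}{9}$ ($Z = - \frac{5 + \left(-5 - 6\right) \left(-3\right)}{9} = - \frac{5 - -33}{9} = - \frac{5 + 33}{9} = \left(- \frac{1}{9}\right) 38 = - \frac{38}{9} \approx -4.2222$)
$Z - -146 = - \frac{38}{9} - -146 = - \frac{38}{9} + 146 = \frac{1276}{9}$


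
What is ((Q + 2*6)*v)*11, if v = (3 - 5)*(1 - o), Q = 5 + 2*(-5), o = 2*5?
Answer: 1386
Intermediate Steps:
o = 10
Q = -5 (Q = 5 - 10 = -5)
v = 18 (v = (3 - 5)*(1 - 1*10) = -2*(1 - 10) = -2*(-9) = 18)
((Q + 2*6)*v)*11 = ((-5 + 2*6)*18)*11 = ((-5 + 12)*18)*11 = (7*18)*11 = 126*11 = 1386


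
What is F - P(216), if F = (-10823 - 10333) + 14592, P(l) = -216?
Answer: -6348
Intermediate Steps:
F = -6564 (F = -21156 + 14592 = -6564)
F - P(216) = -6564 - 1*(-216) = -6564 + 216 = -6348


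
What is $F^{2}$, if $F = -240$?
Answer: $57600$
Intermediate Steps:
$F^{2} = \left(-240\right)^{2} = 57600$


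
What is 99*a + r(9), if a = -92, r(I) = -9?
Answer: -9117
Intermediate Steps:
99*a + r(9) = 99*(-92) - 9 = -9108 - 9 = -9117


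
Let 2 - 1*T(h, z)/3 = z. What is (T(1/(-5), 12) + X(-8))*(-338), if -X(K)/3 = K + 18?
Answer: 20280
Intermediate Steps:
X(K) = -54 - 3*K (X(K) = -3*(K + 18) = -3*(18 + K) = -54 - 3*K)
T(h, z) = 6 - 3*z
(T(1/(-5), 12) + X(-8))*(-338) = ((6 - 3*12) + (-54 - 3*(-8)))*(-338) = ((6 - 36) + (-54 + 24))*(-338) = (-30 - 30)*(-338) = -60*(-338) = 20280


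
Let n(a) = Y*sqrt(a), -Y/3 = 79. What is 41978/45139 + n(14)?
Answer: 41978/45139 - 237*sqrt(14) ≈ -885.84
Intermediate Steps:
Y = -237 (Y = -3*79 = -237)
n(a) = -237*sqrt(a)
41978/45139 + n(14) = 41978/45139 - 237*sqrt(14)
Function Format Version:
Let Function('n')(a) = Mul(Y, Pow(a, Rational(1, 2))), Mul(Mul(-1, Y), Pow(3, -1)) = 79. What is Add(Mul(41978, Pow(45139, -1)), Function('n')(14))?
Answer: Add(Rational(41978, 45139), Mul(-237, Pow(14, Rational(1, 2)))) ≈ -885.84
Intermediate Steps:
Y = -237 (Y = Mul(-3, 79) = -237)
Function('n')(a) = Mul(-237, Pow(a, Rational(1, 2)))
Add(Mul(41978, Pow(45139, -1)), Function('n')(14)) = Add(Mul(41978, Pow(45139, -1)), Mul(-237, Pow(14, Rational(1, 2)))) = Add(Mul(41978, Rational(1, 45139)), Mul(-237, Pow(14, Rational(1, 2)))) = Add(Rational(41978, 45139), Mul(-237, Pow(14, Rational(1, 2))))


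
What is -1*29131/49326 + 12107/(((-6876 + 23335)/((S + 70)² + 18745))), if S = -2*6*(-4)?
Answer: 19509116787929/811856634 ≈ 24030.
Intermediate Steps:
S = 48 (S = -12*(-4) = 48)
-1*29131/49326 + 12107/(((-6876 + 23335)/((S + 70)² + 18745))) = -1*29131/49326 + 12107/(((-6876 + 23335)/((48 + 70)² + 18745))) = -29131*1/49326 + 12107/((16459/(118² + 18745))) = -29131/49326 + 12107/((16459/(13924 + 18745))) = -29131/49326 + 12107/((16459/32669)) = -29131/49326 + 12107/((16459*(1/32669))) = -29131/49326 + 12107/(16459/32669) = -29131/49326 + 12107*(32669/16459) = -29131/49326 + 395523583/16459 = 19509116787929/811856634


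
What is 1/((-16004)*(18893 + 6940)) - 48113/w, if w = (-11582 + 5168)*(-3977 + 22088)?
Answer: 3315217585427/8004303038767788 ≈ 0.00041418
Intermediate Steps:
w = -116163954 (w = -6414*18111 = -116163954)
1/((-16004)*(18893 + 6940)) - 48113/w = 1/((-16004)*(18893 + 6940)) - 48113/(-116163954) = -1/16004/25833 - 48113*(-1/116163954) = -1/16004*1/25833 + 48113/116163954 = -1/413431332 + 48113/116163954 = 3315217585427/8004303038767788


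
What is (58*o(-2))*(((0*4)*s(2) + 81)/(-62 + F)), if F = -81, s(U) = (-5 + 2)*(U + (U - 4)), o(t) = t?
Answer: 9396/143 ≈ 65.706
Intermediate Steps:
s(U) = 12 - 6*U (s(U) = -3*(U + (-4 + U)) = -3*(-4 + 2*U) = 12 - 6*U)
(58*o(-2))*(((0*4)*s(2) + 81)/(-62 + F)) = (58*(-2))*(((0*4)*(12 - 6*2) + 81)/(-62 - 81)) = -116*(0*(12 - 12) + 81)/(-143) = -116*(0*0 + 81)*(-1)/143 = -116*(0 + 81)*(-1)/143 = -9396*(-1)/143 = -116*(-81/143) = 9396/143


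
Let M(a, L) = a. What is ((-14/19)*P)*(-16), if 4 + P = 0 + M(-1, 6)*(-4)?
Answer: 0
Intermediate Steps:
P = 0 (P = -4 + (0 - 1*(-4)) = -4 + (0 + 4) = -4 + 4 = 0)
((-14/19)*P)*(-16) = (-14/19*0)*(-16) = (-14*1/19*0)*(-16) = -14/19*0*(-16) = 0*(-16) = 0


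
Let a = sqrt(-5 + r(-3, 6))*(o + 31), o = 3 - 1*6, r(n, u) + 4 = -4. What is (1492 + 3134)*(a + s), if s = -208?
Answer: -962208 + 129528*I*sqrt(13) ≈ -9.6221e+5 + 4.6702e+5*I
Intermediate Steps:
r(n, u) = -8 (r(n, u) = -4 - 4 = -8)
o = -3 (o = 3 - 6 = -3)
a = 28*I*sqrt(13) (a = sqrt(-5 - 8)*(-3 + 31) = sqrt(-13)*28 = (I*sqrt(13))*28 = 28*I*sqrt(13) ≈ 100.96*I)
(1492 + 3134)*(a + s) = (1492 + 3134)*(28*I*sqrt(13) - 208) = 4626*(-208 + 28*I*sqrt(13)) = -962208 + 129528*I*sqrt(13)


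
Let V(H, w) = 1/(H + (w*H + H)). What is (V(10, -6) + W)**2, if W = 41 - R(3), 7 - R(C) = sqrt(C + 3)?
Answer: 1856481/1600 + 1359*sqrt(6)/20 ≈ 1326.7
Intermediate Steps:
R(C) = 7 - sqrt(3 + C) (R(C) = 7 - sqrt(C + 3) = 7 - sqrt(3 + C))
V(H, w) = 1/(2*H + H*w) (V(H, w) = 1/(H + (H*w + H)) = 1/(H + (H + H*w)) = 1/(2*H + H*w))
W = 34 + sqrt(6) (W = 41 - (7 - sqrt(3 + 3)) = 41 - (7 - sqrt(6)) = 41 + (-7 + sqrt(6)) = 34 + sqrt(6) ≈ 36.449)
(V(10, -6) + W)**2 = (1/(10*(2 - 6)) + (34 + sqrt(6)))**2 = ((1/10)/(-4) + (34 + sqrt(6)))**2 = ((1/10)*(-1/4) + (34 + sqrt(6)))**2 = (-1/40 + (34 + sqrt(6)))**2 = (1359/40 + sqrt(6))**2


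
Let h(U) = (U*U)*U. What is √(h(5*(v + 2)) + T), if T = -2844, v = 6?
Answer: 2*√15289 ≈ 247.30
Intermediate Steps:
h(U) = U³ (h(U) = U²*U = U³)
√(h(5*(v + 2)) + T) = √((5*(6 + 2))³ - 2844) = √((5*8)³ - 2844) = √(40³ - 2844) = √(64000 - 2844) = √61156 = 2*√15289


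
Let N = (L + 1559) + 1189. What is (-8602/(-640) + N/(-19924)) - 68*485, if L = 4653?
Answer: -52546650399/1593920 ≈ -32967.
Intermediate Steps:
N = 7401 (N = (4653 + 1559) + 1189 = 6212 + 1189 = 7401)
(-8602/(-640) + N/(-19924)) - 68*485 = (-8602/(-640) + 7401/(-19924)) - 68*485 = (-8602*(-1/640) + 7401*(-1/19924)) - 32980 = (4301/320 - 7401/19924) - 32980 = 20831201/1593920 - 32980 = -52546650399/1593920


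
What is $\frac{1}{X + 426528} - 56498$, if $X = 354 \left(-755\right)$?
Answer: $- \frac{8997758483}{159258} \approx -56498.0$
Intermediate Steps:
$X = -267270$
$\frac{1}{X + 426528} - 56498 = \frac{1}{-267270 + 426528} - 56498 = \frac{1}{159258} - 56498 = - \frac{8997758483}{159258}$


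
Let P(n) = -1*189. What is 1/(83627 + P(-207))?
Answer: 1/83438 ≈ 1.1985e-5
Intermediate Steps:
P(n) = -189
1/(83627 + P(-207)) = 1/(83627 - 189) = 1/83438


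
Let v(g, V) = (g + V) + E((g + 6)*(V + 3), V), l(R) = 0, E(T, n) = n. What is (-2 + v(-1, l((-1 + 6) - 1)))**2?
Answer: 9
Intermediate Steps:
v(g, V) = g + 2*V (v(g, V) = (g + V) + V = (V + g) + V = g + 2*V)
(-2 + v(-1, l((-1 + 6) - 1)))**2 = (-2 + (-1 + 2*0))**2 = (-2 + (-1 + 0))**2 = (-2 - 1)**2 = (-3)**2 = 9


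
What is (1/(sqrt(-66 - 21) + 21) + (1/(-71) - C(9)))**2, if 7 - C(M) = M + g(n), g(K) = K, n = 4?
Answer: (-65213641*I + 7646600*sqrt(87))/(30246*(-59*I + 7*sqrt(87))) ≈ 36.309 - 0.21289*I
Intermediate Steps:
C(M) = 3 - M (C(M) = 7 - (M + 4) = 7 - (4 + M) = 7 + (-4 - M) = 3 - M)
(1/(sqrt(-66 - 21) + 21) + (1/(-71) - C(9)))**2 = (1/(sqrt(-66 - 21) + 21) + (1/(-71) - (3 - 1*9)))**2 = (1/(sqrt(-87) + 21) + (-1/71 - (3 - 9)))**2 = (1/(I*sqrt(87) + 21) + (-1/71 - 1*(-6)))**2 = (1/(21 + I*sqrt(87)) + (-1/71 + 6))**2 = (1/(21 + I*sqrt(87)) + 425/71)**2 = (425/71 + 1/(21 + I*sqrt(87)))**2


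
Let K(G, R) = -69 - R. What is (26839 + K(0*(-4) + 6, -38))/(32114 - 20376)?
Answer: 13404/5869 ≈ 2.2839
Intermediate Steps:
(26839 + K(0*(-4) + 6, -38))/(32114 - 20376) = (26839 + (-69 - 1*(-38)))/(32114 - 20376) = (26839 + (-69 + 38))/11738 = (26839 - 31)*(1/11738) = 26808*(1/11738) = 13404/5869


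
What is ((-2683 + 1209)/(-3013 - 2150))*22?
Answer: 32428/5163 ≈ 6.2808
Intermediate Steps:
((-2683 + 1209)/(-3013 - 2150))*22 = -1474/(-5163)*22 = -1474*(-1/5163)*22 = (1474/5163)*22 = 32428/5163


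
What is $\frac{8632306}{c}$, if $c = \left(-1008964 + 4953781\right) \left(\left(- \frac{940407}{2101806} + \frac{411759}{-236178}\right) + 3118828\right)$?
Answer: $\frac{6612777178282471}{9424862929712903732016} \approx 7.0163 \cdot 10^{-7}$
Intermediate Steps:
$c = \frac{18849725859425807464032}{1532099807}$ ($c = 3944817 \left(\left(\left(-940407\right) \frac{1}{2101806} + 411759 \left(- \frac{1}{236178}\right)\right) + 3118828\right) = 3944817 \left(\left(- \frac{313469}{700602} - \frac{45751}{26242}\right) + 3118828\right) = 3944817 \left(- \frac{10069823900}{4596299421} + 3118828\right) = 3944817 \cdot \frac{14335057260774688}{4596299421} = \frac{18849725859425807464032}{1532099807} \approx 1.2303 \cdot 10^{13}$)
$\frac{8632306}{c} = \frac{8632306}{\frac{18849725859425807464032}{1532099807}} = 8632306 \cdot \frac{1532099807}{18849725859425807464032} = \frac{6612777178282471}{9424862929712903732016}$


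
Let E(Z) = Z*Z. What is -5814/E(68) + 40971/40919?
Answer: -83829/327352 ≈ -0.25608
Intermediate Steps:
E(Z) = Z²
-5814/E(68) + 40971/40919 = -5814/(68²) + 40971/40919 = -5814/4624 + 40971*(1/40919) = -5814*1/4624 + 40971/40919 = -171/136 + 40971/40919 = -83829/327352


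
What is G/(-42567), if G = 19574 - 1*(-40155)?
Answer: -59729/42567 ≈ -1.4032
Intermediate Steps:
G = 59729 (G = 19574 + 40155 = 59729)
G/(-42567) = 59729/(-42567) = 59729*(-1/42567) = -59729/42567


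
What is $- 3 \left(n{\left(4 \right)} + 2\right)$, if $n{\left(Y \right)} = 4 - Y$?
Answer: $-6$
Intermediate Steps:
$- 3 \left(n{\left(4 \right)} + 2\right) = - 3 \left(\left(4 - 4\right) + 2\right) = - 3 \left(0 + 2\right) = \left(-3\right) 2 = -6$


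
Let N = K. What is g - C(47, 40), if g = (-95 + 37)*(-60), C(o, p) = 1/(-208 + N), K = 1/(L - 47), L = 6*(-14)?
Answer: 94826651/27249 ≈ 3480.0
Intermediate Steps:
L = -84
K = -1/131 (K = 1/(-84 - 47) = 1/(-131) = -1/131 ≈ -0.0076336)
N = -1/131 ≈ -0.0076336
C(o, p) = -131/27249 (C(o, p) = 1/(-208 - 1/131) = 1/(-27249/131) = -131/27249)
g = 3480 (g = -58*(-60) = 3480)
g - C(47, 40) = 3480 - 1*(-131/27249) = 3480 + 131/27249 = 94826651/27249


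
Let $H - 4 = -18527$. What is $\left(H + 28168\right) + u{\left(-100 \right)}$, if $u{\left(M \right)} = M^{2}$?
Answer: $19645$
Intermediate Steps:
$H = -18523$ ($H = 4 - 18527 = -18523$)
$\left(H + 28168\right) + u{\left(-100 \right)} = \left(-18523 + 28168\right) + \left(-100\right)^{2} = 9645 + 10000 = 19645$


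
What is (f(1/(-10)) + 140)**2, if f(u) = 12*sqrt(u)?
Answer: 97928/5 + 336*I*sqrt(10) ≈ 19586.0 + 1062.5*I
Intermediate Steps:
(f(1/(-10)) + 140)**2 = (12*sqrt(1/(-10)) + 140)**2 = (12*sqrt(-1/10) + 140)**2 = (12*(I*sqrt(10)/10) + 140)**2 = (6*I*sqrt(10)/5 + 140)**2 = (140 + 6*I*sqrt(10)/5)**2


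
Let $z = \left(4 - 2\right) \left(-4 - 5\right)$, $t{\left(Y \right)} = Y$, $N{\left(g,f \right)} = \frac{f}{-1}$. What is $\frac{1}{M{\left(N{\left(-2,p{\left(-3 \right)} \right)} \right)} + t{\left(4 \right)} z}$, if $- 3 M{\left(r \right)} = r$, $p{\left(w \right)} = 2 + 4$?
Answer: $- \frac{1}{70} \approx -0.014286$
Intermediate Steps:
$p{\left(w \right)} = 6$
$N{\left(g,f \right)} = - f$ ($N{\left(g,f \right)} = f \left(-1\right) = - f$)
$M{\left(r \right)} = - \frac{r}{3}$
$z = -18$ ($z = 2 \left(-9\right) = -18$)
$\frac{1}{M{\left(N{\left(-2,p{\left(-3 \right)} \right)} \right)} + t{\left(4 \right)} z} = \frac{1}{- \frac{\left(-1\right) 6}{3} + 4 \left(-18\right)} = \frac{1}{\left(- \frac{1}{3}\right) \left(-6\right) - 72} = \frac{1}{2 - 72} = \frac{1}{-70} = - \frac{1}{70}$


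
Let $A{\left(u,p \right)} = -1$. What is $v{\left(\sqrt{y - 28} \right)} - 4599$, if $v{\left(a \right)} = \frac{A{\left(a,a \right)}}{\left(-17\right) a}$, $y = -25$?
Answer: $-4599 - \frac{i \sqrt{53}}{901} \approx -4599.0 - 0.00808 i$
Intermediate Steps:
$v{\left(a \right)} = \frac{1}{17 a}$ ($v{\left(a \right)} = - \frac{1}{\left(-17\right) a} = - \frac{-1}{17 a} = \frac{1}{17 a}$)
$v{\left(\sqrt{y - 28} \right)} - 4599 = \frac{1}{17 \sqrt{-25 - 28}} - 4599 = \frac{1}{17 \sqrt{-53}} - 4599 = \frac{1}{17 i \sqrt{53}} - 4599 = \frac{\left(- \frac{1}{53}\right) i \sqrt{53}}{17} - 4599 = - \frac{i \sqrt{53}}{901} - 4599 = -4599 - \frac{i \sqrt{53}}{901}$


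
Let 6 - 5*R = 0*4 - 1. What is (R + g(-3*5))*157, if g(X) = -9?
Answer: -5966/5 ≈ -1193.2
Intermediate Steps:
R = 7/5 (R = 6/5 - (0*4 - 1)/5 = 6/5 - (0 - 1)/5 = 6/5 - ⅕*(-1) = 6/5 + ⅕ = 7/5 ≈ 1.4000)
(R + g(-3*5))*157 = (7/5 - 9)*157 = -38/5*157 = -5966/5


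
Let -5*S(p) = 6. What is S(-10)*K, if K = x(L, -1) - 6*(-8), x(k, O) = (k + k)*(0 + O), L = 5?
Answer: -228/5 ≈ -45.600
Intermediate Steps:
x(k, O) = 2*O*k (x(k, O) = (2*k)*O = 2*O*k)
S(p) = -6/5 (S(p) = -1/5*6 = -6/5)
K = 38 (K = 2*(-1)*5 - 6*(-8) = -10 + 48 = 38)
S(-10)*K = -6/5*38 = -228/5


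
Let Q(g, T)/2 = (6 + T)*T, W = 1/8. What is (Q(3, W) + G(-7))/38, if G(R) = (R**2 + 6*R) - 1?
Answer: 241/1216 ≈ 0.19819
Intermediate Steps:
W = 1/8 ≈ 0.12500
Q(g, T) = 2*T*(6 + T) (Q(g, T) = 2*((6 + T)*T) = 2*(T*(6 + T)) = 2*T*(6 + T))
G(R) = -1 + R**2 + 6*R
(Q(3, W) + G(-7))/38 = (2*(1/8)*(6 + 1/8) + (-1 + (-7)**2 + 6*(-7)))/38 = (2*(1/8)*(49/8) + (-1 + 49 - 42))/38 = (49/32 + 6)/38 = (1/38)*(241/32) = 241/1216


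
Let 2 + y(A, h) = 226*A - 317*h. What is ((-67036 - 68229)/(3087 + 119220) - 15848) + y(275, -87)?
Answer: 9035783588/122307 ≈ 73878.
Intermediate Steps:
y(A, h) = -2 - 317*h + 226*A (y(A, h) = -2 + (226*A - 317*h) = -2 + (-317*h + 226*A) = -2 - 317*h + 226*A)
((-67036 - 68229)/(3087 + 119220) - 15848) + y(275, -87) = ((-67036 - 68229)/(3087 + 119220) - 15848) + (-2 - 317*(-87) + 226*275) = (-135265/122307 - 15848) + (-2 + 27579 + 62150) = (-135265*1/122307 - 15848) + 89727 = (-135265/122307 - 15848) + 89727 = -1938456601/122307 + 89727 = 9035783588/122307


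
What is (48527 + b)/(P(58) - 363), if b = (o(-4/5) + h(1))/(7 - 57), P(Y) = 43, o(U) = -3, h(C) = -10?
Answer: -2426363/16000 ≈ -151.65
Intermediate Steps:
b = 13/50 (b = (-3 - 10)/(7 - 57) = -13/(-50) = -13*(-1/50) = 13/50 ≈ 0.26000)
(48527 + b)/(P(58) - 363) = (48527 + 13/50)/(43 - 363) = (2426363/50)/(-320) = (2426363/50)*(-1/320) = -2426363/16000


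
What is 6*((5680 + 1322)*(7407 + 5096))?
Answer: 525276036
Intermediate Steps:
6*((5680 + 1322)*(7407 + 5096)) = 6*(7002*12503) = 6*87546006 = 525276036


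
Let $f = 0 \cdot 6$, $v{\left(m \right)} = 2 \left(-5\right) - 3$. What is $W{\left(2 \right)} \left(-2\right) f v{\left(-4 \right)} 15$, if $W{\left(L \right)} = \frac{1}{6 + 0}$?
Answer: $0$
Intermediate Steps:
$v{\left(m \right)} = -13$ ($v{\left(m \right)} = -10 - 3 = -13$)
$W{\left(L \right)} = \frac{1}{6}$
$f = 0$
$W{\left(2 \right)} \left(-2\right) f v{\left(-4 \right)} 15 = \frac{1}{6} \left(-2\right) 0 \left(-13\right) 15 = \left(- \frac{1}{3}\right) 0 \left(-13\right) 15 = 0 \left(-13\right) 15 = 0 \cdot 15 = 0$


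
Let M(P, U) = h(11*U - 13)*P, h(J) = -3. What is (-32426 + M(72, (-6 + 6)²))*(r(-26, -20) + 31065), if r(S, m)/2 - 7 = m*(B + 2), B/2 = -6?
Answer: -1027537518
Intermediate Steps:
B = -12 (B = 2*(-6) = -12)
r(S, m) = 14 - 20*m (r(S, m) = 14 + 2*(m*(-12 + 2)) = 14 + 2*(m*(-10)) = 14 + 2*(-10*m) = 14 - 20*m)
M(P, U) = -3*P
(-32426 + M(72, (-6 + 6)²))*(r(-26, -20) + 31065) = (-32426 - 3*72)*((14 - 20*(-20)) + 31065) = (-32426 - 216)*((14 + 400) + 31065) = -32642*(414 + 31065) = -32642*31479 = -1027537518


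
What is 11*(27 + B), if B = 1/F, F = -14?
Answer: 4147/14 ≈ 296.21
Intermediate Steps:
B = -1/14 (B = 1/(-14) = -1/14 ≈ -0.071429)
11*(27 + B) = 11*(27 - 1/14) = 11*(377/14) = 4147/14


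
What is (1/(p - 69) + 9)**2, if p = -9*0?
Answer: 384400/4761 ≈ 80.739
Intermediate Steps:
p = 0
(1/(p - 69) + 9)**2 = (1/(0 - 69) + 9)**2 = (1/(-69) + 9)**2 = (-1/69 + 9)**2 = (620/69)**2 = 384400/4761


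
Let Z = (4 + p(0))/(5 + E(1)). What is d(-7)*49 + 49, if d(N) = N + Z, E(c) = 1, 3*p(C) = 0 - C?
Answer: -784/3 ≈ -261.33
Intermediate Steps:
p(C) = -C/3 (p(C) = (0 - C)/3 = (-C)/3 = -C/3)
Z = ⅔ (Z = (4 - ⅓*0)/(5 + 1) = (4 + 0)/6 = 4*(⅙) = ⅔ ≈ 0.66667)
d(N) = ⅔ + N (d(N) = N + ⅔ = ⅔ + N)
d(-7)*49 + 49 = (⅔ - 7)*49 + 49 = -19/3*49 + 49 = -931/3 + 49 = -784/3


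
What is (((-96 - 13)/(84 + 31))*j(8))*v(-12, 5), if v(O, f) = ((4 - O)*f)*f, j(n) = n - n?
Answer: 0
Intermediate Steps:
j(n) = 0
v(O, f) = f²*(4 - O) (v(O, f) = (f*(4 - O))*f = f²*(4 - O))
(((-96 - 13)/(84 + 31))*j(8))*v(-12, 5) = (((-96 - 13)/(84 + 31))*0)*(5²*(4 - 1*(-12))) = (-109/115*0)*(25*(4 + 12)) = (-109*1/115*0)*(25*16) = -109/115*0*400 = 0*400 = 0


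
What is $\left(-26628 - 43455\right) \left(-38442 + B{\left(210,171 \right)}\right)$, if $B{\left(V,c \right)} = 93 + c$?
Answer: $2675628774$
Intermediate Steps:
$\left(-26628 - 43455\right) \left(-38442 + B{\left(210,171 \right)}\right) = \left(-26628 - 43455\right) \left(-38442 + \left(93 + 171\right)\right) = - 70083 \left(-38442 + 264\right) = \left(-70083\right) \left(-38178\right) = 2675628774$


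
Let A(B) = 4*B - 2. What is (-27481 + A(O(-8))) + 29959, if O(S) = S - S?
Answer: 2476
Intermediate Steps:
O(S) = 0
A(B) = -2 + 4*B
(-27481 + A(O(-8))) + 29959 = (-27481 + (-2 + 4*0)) + 29959 = (-27481 + (-2 + 0)) + 29959 = (-27481 - 2) + 29959 = -27483 + 29959 = 2476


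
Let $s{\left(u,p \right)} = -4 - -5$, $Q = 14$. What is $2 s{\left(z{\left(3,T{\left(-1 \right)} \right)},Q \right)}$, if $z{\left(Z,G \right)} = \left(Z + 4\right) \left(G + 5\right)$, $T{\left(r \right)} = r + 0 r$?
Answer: $2$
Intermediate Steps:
$T{\left(r \right)} = r$ ($T{\left(r \right)} = r + 0 = r$)
$z{\left(Z,G \right)} = \left(4 + Z\right) \left(5 + G\right)$
$s{\left(u,p \right)} = 1$ ($s{\left(u,p \right)} = -4 + 5 = 1$)
$2 s{\left(z{\left(3,T{\left(-1 \right)} \right)},Q \right)} = 2 \cdot 1 = 2$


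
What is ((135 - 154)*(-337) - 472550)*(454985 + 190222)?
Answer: -300761307429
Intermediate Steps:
((135 - 154)*(-337) - 472550)*(454985 + 190222) = (-19*(-337) - 472550)*645207 = (6403 - 472550)*645207 = -466147*645207 = -300761307429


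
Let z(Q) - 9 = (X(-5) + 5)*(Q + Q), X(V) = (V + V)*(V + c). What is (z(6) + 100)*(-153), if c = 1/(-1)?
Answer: -136017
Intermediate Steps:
c = -1
X(V) = 2*V*(-1 + V) (X(V) = (V + V)*(V - 1) = (2*V)*(-1 + V) = 2*V*(-1 + V))
z(Q) = 9 + 130*Q (z(Q) = 9 + (2*(-5)*(-1 - 5) + 5)*(Q + Q) = 9 + (2*(-5)*(-6) + 5)*(2*Q) = 9 + (60 + 5)*(2*Q) = 9 + 65*(2*Q) = 9 + 130*Q)
(z(6) + 100)*(-153) = ((9 + 130*6) + 100)*(-153) = ((9 + 780) + 100)*(-153) = (789 + 100)*(-153) = 889*(-153) = -136017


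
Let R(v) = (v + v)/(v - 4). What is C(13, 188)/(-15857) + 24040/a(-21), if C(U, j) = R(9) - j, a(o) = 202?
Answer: 9436622/79285 ≈ 119.02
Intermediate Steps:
R(v) = 2*v/(-4 + v) (R(v) = (2*v)/(-4 + v) = 2*v/(-4 + v))
C(U, j) = 18/5 - j (C(U, j) = 2*9/(-4 + 9) - j = 2*9/5 - j = 2*9*(⅕) - j = 18/5 - j)
C(13, 188)/(-15857) + 24040/a(-21) = (18/5 - 1*188)/(-15857) + 24040/202 = (18/5 - 188)*(-1/15857) + 24040*(1/202) = -922/5*(-1/15857) + 12020/101 = 922/79285 + 12020/101 = 9436622/79285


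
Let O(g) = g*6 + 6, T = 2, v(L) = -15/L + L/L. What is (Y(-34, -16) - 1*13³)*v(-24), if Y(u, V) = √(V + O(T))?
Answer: -28561/8 + 13*√2/8 ≈ -3567.8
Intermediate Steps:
v(L) = 1 - 15/L (v(L) = -15/L + 1 = 1 - 15/L)
O(g) = 6 + 6*g (O(g) = 6*g + 6 = 6 + 6*g)
Y(u, V) = √(18 + V) (Y(u, V) = √(V + (6 + 6*2)) = √(V + (6 + 12)) = √(V + 18) = √(18 + V))
(Y(-34, -16) - 1*13³)*v(-24) = (√(18 - 16) - 1*13³)*((-15 - 24)/(-24)) = (√2 - 1*2197)*(-1/24*(-39)) = (√2 - 2197)*(13/8) = (-2197 + √2)*(13/8) = -28561/8 + 13*√2/8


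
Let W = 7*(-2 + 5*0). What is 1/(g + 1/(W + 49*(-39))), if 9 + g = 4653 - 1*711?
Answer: 1925/7571024 ≈ 0.00025426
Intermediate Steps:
W = -14 (W = 7*(-2 + 0) = 7*(-2) = -14)
g = 3933 (g = -9 + (4653 - 1*711) = -9 + (4653 - 711) = -9 + 3942 = 3933)
1/(g + 1/(W + 49*(-39))) = 1/(3933 + 1/(-14 + 49*(-39))) = 1/(3933 + 1/(-14 - 1911)) = 1/(3933 + 1/(-1925)) = 1/(3933 - 1/1925) = 1/(7571024/1925) = 1925/7571024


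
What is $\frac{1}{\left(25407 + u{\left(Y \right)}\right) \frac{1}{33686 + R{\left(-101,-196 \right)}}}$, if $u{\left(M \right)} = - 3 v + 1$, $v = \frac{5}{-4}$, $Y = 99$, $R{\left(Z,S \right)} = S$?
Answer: $\frac{133960}{101647} \approx 1.3179$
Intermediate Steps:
$v = - \frac{5}{4}$ ($v = 5 \left(- \frac{1}{4}\right) = - \frac{5}{4} \approx -1.25$)
$u{\left(M \right)} = \frac{19}{4}$ ($u{\left(M \right)} = \left(-3\right) \left(- \frac{5}{4}\right) + 1 = \frac{15}{4} + 1 = \frac{19}{4}$)
$\frac{1}{\left(25407 + u{\left(Y \right)}\right) \frac{1}{33686 + R{\left(-101,-196 \right)}}} = \frac{1}{\left(25407 + \frac{19}{4}\right) \frac{1}{33686 - 196}} = \frac{1}{\frac{101647}{4} \cdot \frac{1}{33490}} = \frac{1}{\frac{101647}{133960}} = \frac{133960}{101647}$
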